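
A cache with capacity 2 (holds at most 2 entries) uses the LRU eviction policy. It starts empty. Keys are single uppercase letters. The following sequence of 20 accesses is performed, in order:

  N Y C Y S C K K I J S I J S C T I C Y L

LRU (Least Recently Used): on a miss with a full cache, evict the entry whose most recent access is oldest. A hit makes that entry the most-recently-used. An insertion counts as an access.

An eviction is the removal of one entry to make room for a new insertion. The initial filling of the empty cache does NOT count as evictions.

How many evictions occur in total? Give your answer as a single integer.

Answer: 16

Derivation:
LRU simulation (capacity=2):
  1. access N: MISS. Cache (LRU->MRU): [N]
  2. access Y: MISS. Cache (LRU->MRU): [N Y]
  3. access C: MISS, evict N. Cache (LRU->MRU): [Y C]
  4. access Y: HIT. Cache (LRU->MRU): [C Y]
  5. access S: MISS, evict C. Cache (LRU->MRU): [Y S]
  6. access C: MISS, evict Y. Cache (LRU->MRU): [S C]
  7. access K: MISS, evict S. Cache (LRU->MRU): [C K]
  8. access K: HIT. Cache (LRU->MRU): [C K]
  9. access I: MISS, evict C. Cache (LRU->MRU): [K I]
  10. access J: MISS, evict K. Cache (LRU->MRU): [I J]
  11. access S: MISS, evict I. Cache (LRU->MRU): [J S]
  12. access I: MISS, evict J. Cache (LRU->MRU): [S I]
  13. access J: MISS, evict S. Cache (LRU->MRU): [I J]
  14. access S: MISS, evict I. Cache (LRU->MRU): [J S]
  15. access C: MISS, evict J. Cache (LRU->MRU): [S C]
  16. access T: MISS, evict S. Cache (LRU->MRU): [C T]
  17. access I: MISS, evict C. Cache (LRU->MRU): [T I]
  18. access C: MISS, evict T. Cache (LRU->MRU): [I C]
  19. access Y: MISS, evict I. Cache (LRU->MRU): [C Y]
  20. access L: MISS, evict C. Cache (LRU->MRU): [Y L]
Total: 2 hits, 18 misses, 16 evictions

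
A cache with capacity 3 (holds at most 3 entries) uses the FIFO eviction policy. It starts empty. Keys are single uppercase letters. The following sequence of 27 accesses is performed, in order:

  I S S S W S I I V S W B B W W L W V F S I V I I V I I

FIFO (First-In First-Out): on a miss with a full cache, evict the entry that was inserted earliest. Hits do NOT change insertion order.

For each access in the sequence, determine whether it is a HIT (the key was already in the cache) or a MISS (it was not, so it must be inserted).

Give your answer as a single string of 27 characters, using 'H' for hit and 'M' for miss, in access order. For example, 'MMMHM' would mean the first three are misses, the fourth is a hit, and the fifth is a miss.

FIFO simulation (capacity=3):
  1. access I: MISS. Cache (old->new): [I]
  2. access S: MISS. Cache (old->new): [I S]
  3. access S: HIT. Cache (old->new): [I S]
  4. access S: HIT. Cache (old->new): [I S]
  5. access W: MISS. Cache (old->new): [I S W]
  6. access S: HIT. Cache (old->new): [I S W]
  7. access I: HIT. Cache (old->new): [I S W]
  8. access I: HIT. Cache (old->new): [I S W]
  9. access V: MISS, evict I. Cache (old->new): [S W V]
  10. access S: HIT. Cache (old->new): [S W V]
  11. access W: HIT. Cache (old->new): [S W V]
  12. access B: MISS, evict S. Cache (old->new): [W V B]
  13. access B: HIT. Cache (old->new): [W V B]
  14. access W: HIT. Cache (old->new): [W V B]
  15. access W: HIT. Cache (old->new): [W V B]
  16. access L: MISS, evict W. Cache (old->new): [V B L]
  17. access W: MISS, evict V. Cache (old->new): [B L W]
  18. access V: MISS, evict B. Cache (old->new): [L W V]
  19. access F: MISS, evict L. Cache (old->new): [W V F]
  20. access S: MISS, evict W. Cache (old->new): [V F S]
  21. access I: MISS, evict V. Cache (old->new): [F S I]
  22. access V: MISS, evict F. Cache (old->new): [S I V]
  23. access I: HIT. Cache (old->new): [S I V]
  24. access I: HIT. Cache (old->new): [S I V]
  25. access V: HIT. Cache (old->new): [S I V]
  26. access I: HIT. Cache (old->new): [S I V]
  27. access I: HIT. Cache (old->new): [S I V]
Total: 15 hits, 12 misses, 9 evictions

Answer: MMHHMHHHMHHMHHHMMMMMMMHHHHH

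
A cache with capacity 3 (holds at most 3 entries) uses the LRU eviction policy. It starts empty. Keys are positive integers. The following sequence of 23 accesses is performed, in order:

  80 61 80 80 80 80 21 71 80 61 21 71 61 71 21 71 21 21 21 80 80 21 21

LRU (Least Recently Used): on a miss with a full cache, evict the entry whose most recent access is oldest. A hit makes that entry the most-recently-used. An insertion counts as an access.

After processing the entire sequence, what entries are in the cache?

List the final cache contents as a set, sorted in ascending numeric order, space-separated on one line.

LRU simulation (capacity=3):
  1. access 80: MISS. Cache (LRU->MRU): [80]
  2. access 61: MISS. Cache (LRU->MRU): [80 61]
  3. access 80: HIT. Cache (LRU->MRU): [61 80]
  4. access 80: HIT. Cache (LRU->MRU): [61 80]
  5. access 80: HIT. Cache (LRU->MRU): [61 80]
  6. access 80: HIT. Cache (LRU->MRU): [61 80]
  7. access 21: MISS. Cache (LRU->MRU): [61 80 21]
  8. access 71: MISS, evict 61. Cache (LRU->MRU): [80 21 71]
  9. access 80: HIT. Cache (LRU->MRU): [21 71 80]
  10. access 61: MISS, evict 21. Cache (LRU->MRU): [71 80 61]
  11. access 21: MISS, evict 71. Cache (LRU->MRU): [80 61 21]
  12. access 71: MISS, evict 80. Cache (LRU->MRU): [61 21 71]
  13. access 61: HIT. Cache (LRU->MRU): [21 71 61]
  14. access 71: HIT. Cache (LRU->MRU): [21 61 71]
  15. access 21: HIT. Cache (LRU->MRU): [61 71 21]
  16. access 71: HIT. Cache (LRU->MRU): [61 21 71]
  17. access 21: HIT. Cache (LRU->MRU): [61 71 21]
  18. access 21: HIT. Cache (LRU->MRU): [61 71 21]
  19. access 21: HIT. Cache (LRU->MRU): [61 71 21]
  20. access 80: MISS, evict 61. Cache (LRU->MRU): [71 21 80]
  21. access 80: HIT. Cache (LRU->MRU): [71 21 80]
  22. access 21: HIT. Cache (LRU->MRU): [71 80 21]
  23. access 21: HIT. Cache (LRU->MRU): [71 80 21]
Total: 15 hits, 8 misses, 5 evictions

Answer: 21 71 80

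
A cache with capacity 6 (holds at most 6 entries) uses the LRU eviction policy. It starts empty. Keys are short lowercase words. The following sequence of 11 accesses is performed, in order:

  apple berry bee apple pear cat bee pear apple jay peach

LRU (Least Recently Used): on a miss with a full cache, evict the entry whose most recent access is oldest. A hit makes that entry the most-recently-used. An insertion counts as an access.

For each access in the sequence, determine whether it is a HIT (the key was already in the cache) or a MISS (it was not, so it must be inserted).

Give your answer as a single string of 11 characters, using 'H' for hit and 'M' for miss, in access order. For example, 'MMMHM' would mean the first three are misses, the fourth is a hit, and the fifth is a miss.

Answer: MMMHMMHHHMM

Derivation:
LRU simulation (capacity=6):
  1. access apple: MISS. Cache (LRU->MRU): [apple]
  2. access berry: MISS. Cache (LRU->MRU): [apple berry]
  3. access bee: MISS. Cache (LRU->MRU): [apple berry bee]
  4. access apple: HIT. Cache (LRU->MRU): [berry bee apple]
  5. access pear: MISS. Cache (LRU->MRU): [berry bee apple pear]
  6. access cat: MISS. Cache (LRU->MRU): [berry bee apple pear cat]
  7. access bee: HIT. Cache (LRU->MRU): [berry apple pear cat bee]
  8. access pear: HIT. Cache (LRU->MRU): [berry apple cat bee pear]
  9. access apple: HIT. Cache (LRU->MRU): [berry cat bee pear apple]
  10. access jay: MISS. Cache (LRU->MRU): [berry cat bee pear apple jay]
  11. access peach: MISS, evict berry. Cache (LRU->MRU): [cat bee pear apple jay peach]
Total: 4 hits, 7 misses, 1 evictions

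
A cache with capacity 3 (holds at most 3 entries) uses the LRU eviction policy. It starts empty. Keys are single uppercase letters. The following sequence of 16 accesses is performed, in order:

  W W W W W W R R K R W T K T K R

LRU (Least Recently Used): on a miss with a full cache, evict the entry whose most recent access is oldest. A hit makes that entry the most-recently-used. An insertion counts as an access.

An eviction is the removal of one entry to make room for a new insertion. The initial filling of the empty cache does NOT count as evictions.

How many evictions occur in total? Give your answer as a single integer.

LRU simulation (capacity=3):
  1. access W: MISS. Cache (LRU->MRU): [W]
  2. access W: HIT. Cache (LRU->MRU): [W]
  3. access W: HIT. Cache (LRU->MRU): [W]
  4. access W: HIT. Cache (LRU->MRU): [W]
  5. access W: HIT. Cache (LRU->MRU): [W]
  6. access W: HIT. Cache (LRU->MRU): [W]
  7. access R: MISS. Cache (LRU->MRU): [W R]
  8. access R: HIT. Cache (LRU->MRU): [W R]
  9. access K: MISS. Cache (LRU->MRU): [W R K]
  10. access R: HIT. Cache (LRU->MRU): [W K R]
  11. access W: HIT. Cache (LRU->MRU): [K R W]
  12. access T: MISS, evict K. Cache (LRU->MRU): [R W T]
  13. access K: MISS, evict R. Cache (LRU->MRU): [W T K]
  14. access T: HIT. Cache (LRU->MRU): [W K T]
  15. access K: HIT. Cache (LRU->MRU): [W T K]
  16. access R: MISS, evict W. Cache (LRU->MRU): [T K R]
Total: 10 hits, 6 misses, 3 evictions

Answer: 3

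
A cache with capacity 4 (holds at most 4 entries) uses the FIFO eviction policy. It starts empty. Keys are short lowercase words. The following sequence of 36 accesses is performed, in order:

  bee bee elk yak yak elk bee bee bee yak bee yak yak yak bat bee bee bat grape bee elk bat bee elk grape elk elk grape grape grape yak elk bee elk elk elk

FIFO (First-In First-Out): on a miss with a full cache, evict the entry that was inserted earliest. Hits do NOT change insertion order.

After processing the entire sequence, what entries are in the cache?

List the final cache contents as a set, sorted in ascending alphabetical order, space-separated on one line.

Answer: bee elk grape yak

Derivation:
FIFO simulation (capacity=4):
  1. access bee: MISS. Cache (old->new): [bee]
  2. access bee: HIT. Cache (old->new): [bee]
  3. access elk: MISS. Cache (old->new): [bee elk]
  4. access yak: MISS. Cache (old->new): [bee elk yak]
  5. access yak: HIT. Cache (old->new): [bee elk yak]
  6. access elk: HIT. Cache (old->new): [bee elk yak]
  7. access bee: HIT. Cache (old->new): [bee elk yak]
  8. access bee: HIT. Cache (old->new): [bee elk yak]
  9. access bee: HIT. Cache (old->new): [bee elk yak]
  10. access yak: HIT. Cache (old->new): [bee elk yak]
  11. access bee: HIT. Cache (old->new): [bee elk yak]
  12. access yak: HIT. Cache (old->new): [bee elk yak]
  13. access yak: HIT. Cache (old->new): [bee elk yak]
  14. access yak: HIT. Cache (old->new): [bee elk yak]
  15. access bat: MISS. Cache (old->new): [bee elk yak bat]
  16. access bee: HIT. Cache (old->new): [bee elk yak bat]
  17. access bee: HIT. Cache (old->new): [bee elk yak bat]
  18. access bat: HIT. Cache (old->new): [bee elk yak bat]
  19. access grape: MISS, evict bee. Cache (old->new): [elk yak bat grape]
  20. access bee: MISS, evict elk. Cache (old->new): [yak bat grape bee]
  21. access elk: MISS, evict yak. Cache (old->new): [bat grape bee elk]
  22. access bat: HIT. Cache (old->new): [bat grape bee elk]
  23. access bee: HIT. Cache (old->new): [bat grape bee elk]
  24. access elk: HIT. Cache (old->new): [bat grape bee elk]
  25. access grape: HIT. Cache (old->new): [bat grape bee elk]
  26. access elk: HIT. Cache (old->new): [bat grape bee elk]
  27. access elk: HIT. Cache (old->new): [bat grape bee elk]
  28. access grape: HIT. Cache (old->new): [bat grape bee elk]
  29. access grape: HIT. Cache (old->new): [bat grape bee elk]
  30. access grape: HIT. Cache (old->new): [bat grape bee elk]
  31. access yak: MISS, evict bat. Cache (old->new): [grape bee elk yak]
  32. access elk: HIT. Cache (old->new): [grape bee elk yak]
  33. access bee: HIT. Cache (old->new): [grape bee elk yak]
  34. access elk: HIT. Cache (old->new): [grape bee elk yak]
  35. access elk: HIT. Cache (old->new): [grape bee elk yak]
  36. access elk: HIT. Cache (old->new): [grape bee elk yak]
Total: 28 hits, 8 misses, 4 evictions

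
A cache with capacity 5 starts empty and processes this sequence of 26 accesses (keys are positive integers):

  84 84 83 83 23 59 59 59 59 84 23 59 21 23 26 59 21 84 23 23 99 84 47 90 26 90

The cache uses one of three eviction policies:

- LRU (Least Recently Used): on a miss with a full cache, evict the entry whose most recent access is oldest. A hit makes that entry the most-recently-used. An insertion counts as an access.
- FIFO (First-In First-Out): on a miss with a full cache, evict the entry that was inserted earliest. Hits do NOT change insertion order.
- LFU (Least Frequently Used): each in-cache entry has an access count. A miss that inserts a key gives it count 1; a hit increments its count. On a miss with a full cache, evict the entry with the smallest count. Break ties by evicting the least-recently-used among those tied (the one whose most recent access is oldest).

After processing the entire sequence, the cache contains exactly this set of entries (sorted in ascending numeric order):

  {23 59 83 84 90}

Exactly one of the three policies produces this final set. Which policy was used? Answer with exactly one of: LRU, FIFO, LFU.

Answer: LFU

Derivation:
Simulating under each policy and comparing final sets:
  LRU: final set = {26 47 84 90 99} -> differs
  FIFO: final set = {26 47 84 90 99} -> differs
  LFU: final set = {23 59 83 84 90} -> MATCHES target
Only LFU produces the target set.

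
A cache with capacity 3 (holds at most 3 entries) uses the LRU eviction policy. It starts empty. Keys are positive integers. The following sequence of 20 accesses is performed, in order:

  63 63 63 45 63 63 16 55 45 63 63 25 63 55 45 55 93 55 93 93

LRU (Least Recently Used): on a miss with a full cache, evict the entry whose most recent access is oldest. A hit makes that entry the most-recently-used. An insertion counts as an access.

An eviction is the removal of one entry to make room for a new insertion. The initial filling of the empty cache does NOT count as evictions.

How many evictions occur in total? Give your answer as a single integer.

LRU simulation (capacity=3):
  1. access 63: MISS. Cache (LRU->MRU): [63]
  2. access 63: HIT. Cache (LRU->MRU): [63]
  3. access 63: HIT. Cache (LRU->MRU): [63]
  4. access 45: MISS. Cache (LRU->MRU): [63 45]
  5. access 63: HIT. Cache (LRU->MRU): [45 63]
  6. access 63: HIT. Cache (LRU->MRU): [45 63]
  7. access 16: MISS. Cache (LRU->MRU): [45 63 16]
  8. access 55: MISS, evict 45. Cache (LRU->MRU): [63 16 55]
  9. access 45: MISS, evict 63. Cache (LRU->MRU): [16 55 45]
  10. access 63: MISS, evict 16. Cache (LRU->MRU): [55 45 63]
  11. access 63: HIT. Cache (LRU->MRU): [55 45 63]
  12. access 25: MISS, evict 55. Cache (LRU->MRU): [45 63 25]
  13. access 63: HIT. Cache (LRU->MRU): [45 25 63]
  14. access 55: MISS, evict 45. Cache (LRU->MRU): [25 63 55]
  15. access 45: MISS, evict 25. Cache (LRU->MRU): [63 55 45]
  16. access 55: HIT. Cache (LRU->MRU): [63 45 55]
  17. access 93: MISS, evict 63. Cache (LRU->MRU): [45 55 93]
  18. access 55: HIT. Cache (LRU->MRU): [45 93 55]
  19. access 93: HIT. Cache (LRU->MRU): [45 55 93]
  20. access 93: HIT. Cache (LRU->MRU): [45 55 93]
Total: 10 hits, 10 misses, 7 evictions

Answer: 7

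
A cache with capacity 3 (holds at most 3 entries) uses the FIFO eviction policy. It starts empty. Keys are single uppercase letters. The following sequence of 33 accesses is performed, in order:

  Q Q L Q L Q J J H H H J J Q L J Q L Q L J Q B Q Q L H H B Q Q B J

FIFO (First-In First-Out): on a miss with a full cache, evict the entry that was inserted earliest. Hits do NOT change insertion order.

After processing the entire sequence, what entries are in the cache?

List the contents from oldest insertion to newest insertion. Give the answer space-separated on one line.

FIFO simulation (capacity=3):
  1. access Q: MISS. Cache (old->new): [Q]
  2. access Q: HIT. Cache (old->new): [Q]
  3. access L: MISS. Cache (old->new): [Q L]
  4. access Q: HIT. Cache (old->new): [Q L]
  5. access L: HIT. Cache (old->new): [Q L]
  6. access Q: HIT. Cache (old->new): [Q L]
  7. access J: MISS. Cache (old->new): [Q L J]
  8. access J: HIT. Cache (old->new): [Q L J]
  9. access H: MISS, evict Q. Cache (old->new): [L J H]
  10. access H: HIT. Cache (old->new): [L J H]
  11. access H: HIT. Cache (old->new): [L J H]
  12. access J: HIT. Cache (old->new): [L J H]
  13. access J: HIT. Cache (old->new): [L J H]
  14. access Q: MISS, evict L. Cache (old->new): [J H Q]
  15. access L: MISS, evict J. Cache (old->new): [H Q L]
  16. access J: MISS, evict H. Cache (old->new): [Q L J]
  17. access Q: HIT. Cache (old->new): [Q L J]
  18. access L: HIT. Cache (old->new): [Q L J]
  19. access Q: HIT. Cache (old->new): [Q L J]
  20. access L: HIT. Cache (old->new): [Q L J]
  21. access J: HIT. Cache (old->new): [Q L J]
  22. access Q: HIT. Cache (old->new): [Q L J]
  23. access B: MISS, evict Q. Cache (old->new): [L J B]
  24. access Q: MISS, evict L. Cache (old->new): [J B Q]
  25. access Q: HIT. Cache (old->new): [J B Q]
  26. access L: MISS, evict J. Cache (old->new): [B Q L]
  27. access H: MISS, evict B. Cache (old->new): [Q L H]
  28. access H: HIT. Cache (old->new): [Q L H]
  29. access B: MISS, evict Q. Cache (old->new): [L H B]
  30. access Q: MISS, evict L. Cache (old->new): [H B Q]
  31. access Q: HIT. Cache (old->new): [H B Q]
  32. access B: HIT. Cache (old->new): [H B Q]
  33. access J: MISS, evict H. Cache (old->new): [B Q J]
Total: 19 hits, 14 misses, 11 evictions

Answer: B Q J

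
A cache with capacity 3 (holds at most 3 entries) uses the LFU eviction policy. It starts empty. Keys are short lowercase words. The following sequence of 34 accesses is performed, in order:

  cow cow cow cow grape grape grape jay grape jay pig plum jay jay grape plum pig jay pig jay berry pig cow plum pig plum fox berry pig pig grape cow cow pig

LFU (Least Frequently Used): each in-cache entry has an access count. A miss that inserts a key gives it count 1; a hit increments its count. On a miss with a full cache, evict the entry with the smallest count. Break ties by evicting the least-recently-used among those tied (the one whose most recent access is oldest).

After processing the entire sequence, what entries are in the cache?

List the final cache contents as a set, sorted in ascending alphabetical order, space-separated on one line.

LFU simulation (capacity=3):
  1. access cow: MISS. Cache: [cow(c=1)]
  2. access cow: HIT, count now 2. Cache: [cow(c=2)]
  3. access cow: HIT, count now 3. Cache: [cow(c=3)]
  4. access cow: HIT, count now 4. Cache: [cow(c=4)]
  5. access grape: MISS. Cache: [grape(c=1) cow(c=4)]
  6. access grape: HIT, count now 2. Cache: [grape(c=2) cow(c=4)]
  7. access grape: HIT, count now 3. Cache: [grape(c=3) cow(c=4)]
  8. access jay: MISS. Cache: [jay(c=1) grape(c=3) cow(c=4)]
  9. access grape: HIT, count now 4. Cache: [jay(c=1) cow(c=4) grape(c=4)]
  10. access jay: HIT, count now 2. Cache: [jay(c=2) cow(c=4) grape(c=4)]
  11. access pig: MISS, evict jay(c=2). Cache: [pig(c=1) cow(c=4) grape(c=4)]
  12. access plum: MISS, evict pig(c=1). Cache: [plum(c=1) cow(c=4) grape(c=4)]
  13. access jay: MISS, evict plum(c=1). Cache: [jay(c=1) cow(c=4) grape(c=4)]
  14. access jay: HIT, count now 2. Cache: [jay(c=2) cow(c=4) grape(c=4)]
  15. access grape: HIT, count now 5. Cache: [jay(c=2) cow(c=4) grape(c=5)]
  16. access plum: MISS, evict jay(c=2). Cache: [plum(c=1) cow(c=4) grape(c=5)]
  17. access pig: MISS, evict plum(c=1). Cache: [pig(c=1) cow(c=4) grape(c=5)]
  18. access jay: MISS, evict pig(c=1). Cache: [jay(c=1) cow(c=4) grape(c=5)]
  19. access pig: MISS, evict jay(c=1). Cache: [pig(c=1) cow(c=4) grape(c=5)]
  20. access jay: MISS, evict pig(c=1). Cache: [jay(c=1) cow(c=4) grape(c=5)]
  21. access berry: MISS, evict jay(c=1). Cache: [berry(c=1) cow(c=4) grape(c=5)]
  22. access pig: MISS, evict berry(c=1). Cache: [pig(c=1) cow(c=4) grape(c=5)]
  23. access cow: HIT, count now 5. Cache: [pig(c=1) grape(c=5) cow(c=5)]
  24. access plum: MISS, evict pig(c=1). Cache: [plum(c=1) grape(c=5) cow(c=5)]
  25. access pig: MISS, evict plum(c=1). Cache: [pig(c=1) grape(c=5) cow(c=5)]
  26. access plum: MISS, evict pig(c=1). Cache: [plum(c=1) grape(c=5) cow(c=5)]
  27. access fox: MISS, evict plum(c=1). Cache: [fox(c=1) grape(c=5) cow(c=5)]
  28. access berry: MISS, evict fox(c=1). Cache: [berry(c=1) grape(c=5) cow(c=5)]
  29. access pig: MISS, evict berry(c=1). Cache: [pig(c=1) grape(c=5) cow(c=5)]
  30. access pig: HIT, count now 2. Cache: [pig(c=2) grape(c=5) cow(c=5)]
  31. access grape: HIT, count now 6. Cache: [pig(c=2) cow(c=5) grape(c=6)]
  32. access cow: HIT, count now 6. Cache: [pig(c=2) grape(c=6) cow(c=6)]
  33. access cow: HIT, count now 7. Cache: [pig(c=2) grape(c=6) cow(c=7)]
  34. access pig: HIT, count now 3. Cache: [pig(c=3) grape(c=6) cow(c=7)]
Total: 15 hits, 19 misses, 16 evictions

Answer: cow grape pig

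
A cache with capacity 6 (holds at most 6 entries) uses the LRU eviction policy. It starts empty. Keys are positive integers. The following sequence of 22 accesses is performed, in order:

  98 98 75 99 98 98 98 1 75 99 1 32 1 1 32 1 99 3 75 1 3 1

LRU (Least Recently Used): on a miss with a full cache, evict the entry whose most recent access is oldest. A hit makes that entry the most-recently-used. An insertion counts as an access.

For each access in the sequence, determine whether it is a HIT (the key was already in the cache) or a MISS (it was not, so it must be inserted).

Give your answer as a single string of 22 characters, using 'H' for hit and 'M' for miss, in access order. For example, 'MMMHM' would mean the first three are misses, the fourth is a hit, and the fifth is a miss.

LRU simulation (capacity=6):
  1. access 98: MISS. Cache (LRU->MRU): [98]
  2. access 98: HIT. Cache (LRU->MRU): [98]
  3. access 75: MISS. Cache (LRU->MRU): [98 75]
  4. access 99: MISS. Cache (LRU->MRU): [98 75 99]
  5. access 98: HIT. Cache (LRU->MRU): [75 99 98]
  6. access 98: HIT. Cache (LRU->MRU): [75 99 98]
  7. access 98: HIT. Cache (LRU->MRU): [75 99 98]
  8. access 1: MISS. Cache (LRU->MRU): [75 99 98 1]
  9. access 75: HIT. Cache (LRU->MRU): [99 98 1 75]
  10. access 99: HIT. Cache (LRU->MRU): [98 1 75 99]
  11. access 1: HIT. Cache (LRU->MRU): [98 75 99 1]
  12. access 32: MISS. Cache (LRU->MRU): [98 75 99 1 32]
  13. access 1: HIT. Cache (LRU->MRU): [98 75 99 32 1]
  14. access 1: HIT. Cache (LRU->MRU): [98 75 99 32 1]
  15. access 32: HIT. Cache (LRU->MRU): [98 75 99 1 32]
  16. access 1: HIT. Cache (LRU->MRU): [98 75 99 32 1]
  17. access 99: HIT. Cache (LRU->MRU): [98 75 32 1 99]
  18. access 3: MISS. Cache (LRU->MRU): [98 75 32 1 99 3]
  19. access 75: HIT. Cache (LRU->MRU): [98 32 1 99 3 75]
  20. access 1: HIT. Cache (LRU->MRU): [98 32 99 3 75 1]
  21. access 3: HIT. Cache (LRU->MRU): [98 32 99 75 1 3]
  22. access 1: HIT. Cache (LRU->MRU): [98 32 99 75 3 1]
Total: 16 hits, 6 misses, 0 evictions

Answer: MHMMHHHMHHHMHHHHHMHHHH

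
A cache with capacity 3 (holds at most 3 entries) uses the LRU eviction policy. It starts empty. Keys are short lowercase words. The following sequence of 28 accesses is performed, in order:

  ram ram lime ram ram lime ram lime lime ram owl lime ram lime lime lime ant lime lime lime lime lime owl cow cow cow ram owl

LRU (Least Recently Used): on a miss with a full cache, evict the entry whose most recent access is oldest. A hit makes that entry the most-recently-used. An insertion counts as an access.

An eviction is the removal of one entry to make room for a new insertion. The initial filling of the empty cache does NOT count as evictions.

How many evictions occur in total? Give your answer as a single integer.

Answer: 4

Derivation:
LRU simulation (capacity=3):
  1. access ram: MISS. Cache (LRU->MRU): [ram]
  2. access ram: HIT. Cache (LRU->MRU): [ram]
  3. access lime: MISS. Cache (LRU->MRU): [ram lime]
  4. access ram: HIT. Cache (LRU->MRU): [lime ram]
  5. access ram: HIT. Cache (LRU->MRU): [lime ram]
  6. access lime: HIT. Cache (LRU->MRU): [ram lime]
  7. access ram: HIT. Cache (LRU->MRU): [lime ram]
  8. access lime: HIT. Cache (LRU->MRU): [ram lime]
  9. access lime: HIT. Cache (LRU->MRU): [ram lime]
  10. access ram: HIT. Cache (LRU->MRU): [lime ram]
  11. access owl: MISS. Cache (LRU->MRU): [lime ram owl]
  12. access lime: HIT. Cache (LRU->MRU): [ram owl lime]
  13. access ram: HIT. Cache (LRU->MRU): [owl lime ram]
  14. access lime: HIT. Cache (LRU->MRU): [owl ram lime]
  15. access lime: HIT. Cache (LRU->MRU): [owl ram lime]
  16. access lime: HIT. Cache (LRU->MRU): [owl ram lime]
  17. access ant: MISS, evict owl. Cache (LRU->MRU): [ram lime ant]
  18. access lime: HIT. Cache (LRU->MRU): [ram ant lime]
  19. access lime: HIT. Cache (LRU->MRU): [ram ant lime]
  20. access lime: HIT. Cache (LRU->MRU): [ram ant lime]
  21. access lime: HIT. Cache (LRU->MRU): [ram ant lime]
  22. access lime: HIT. Cache (LRU->MRU): [ram ant lime]
  23. access owl: MISS, evict ram. Cache (LRU->MRU): [ant lime owl]
  24. access cow: MISS, evict ant. Cache (LRU->MRU): [lime owl cow]
  25. access cow: HIT. Cache (LRU->MRU): [lime owl cow]
  26. access cow: HIT. Cache (LRU->MRU): [lime owl cow]
  27. access ram: MISS, evict lime. Cache (LRU->MRU): [owl cow ram]
  28. access owl: HIT. Cache (LRU->MRU): [cow ram owl]
Total: 21 hits, 7 misses, 4 evictions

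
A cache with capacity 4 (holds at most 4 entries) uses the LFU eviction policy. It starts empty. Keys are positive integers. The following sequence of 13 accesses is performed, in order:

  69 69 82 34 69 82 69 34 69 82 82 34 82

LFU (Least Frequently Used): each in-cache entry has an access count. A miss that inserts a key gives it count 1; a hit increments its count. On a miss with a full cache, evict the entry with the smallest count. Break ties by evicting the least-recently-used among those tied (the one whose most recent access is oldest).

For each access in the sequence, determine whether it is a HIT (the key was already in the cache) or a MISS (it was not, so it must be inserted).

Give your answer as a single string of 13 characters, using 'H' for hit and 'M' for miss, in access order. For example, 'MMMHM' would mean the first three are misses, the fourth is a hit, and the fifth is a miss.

LFU simulation (capacity=4):
  1. access 69: MISS. Cache: [69(c=1)]
  2. access 69: HIT, count now 2. Cache: [69(c=2)]
  3. access 82: MISS. Cache: [82(c=1) 69(c=2)]
  4. access 34: MISS. Cache: [82(c=1) 34(c=1) 69(c=2)]
  5. access 69: HIT, count now 3. Cache: [82(c=1) 34(c=1) 69(c=3)]
  6. access 82: HIT, count now 2. Cache: [34(c=1) 82(c=2) 69(c=3)]
  7. access 69: HIT, count now 4. Cache: [34(c=1) 82(c=2) 69(c=4)]
  8. access 34: HIT, count now 2. Cache: [82(c=2) 34(c=2) 69(c=4)]
  9. access 69: HIT, count now 5. Cache: [82(c=2) 34(c=2) 69(c=5)]
  10. access 82: HIT, count now 3. Cache: [34(c=2) 82(c=3) 69(c=5)]
  11. access 82: HIT, count now 4. Cache: [34(c=2) 82(c=4) 69(c=5)]
  12. access 34: HIT, count now 3. Cache: [34(c=3) 82(c=4) 69(c=5)]
  13. access 82: HIT, count now 5. Cache: [34(c=3) 69(c=5) 82(c=5)]
Total: 10 hits, 3 misses, 0 evictions

Answer: MHMMHHHHHHHHH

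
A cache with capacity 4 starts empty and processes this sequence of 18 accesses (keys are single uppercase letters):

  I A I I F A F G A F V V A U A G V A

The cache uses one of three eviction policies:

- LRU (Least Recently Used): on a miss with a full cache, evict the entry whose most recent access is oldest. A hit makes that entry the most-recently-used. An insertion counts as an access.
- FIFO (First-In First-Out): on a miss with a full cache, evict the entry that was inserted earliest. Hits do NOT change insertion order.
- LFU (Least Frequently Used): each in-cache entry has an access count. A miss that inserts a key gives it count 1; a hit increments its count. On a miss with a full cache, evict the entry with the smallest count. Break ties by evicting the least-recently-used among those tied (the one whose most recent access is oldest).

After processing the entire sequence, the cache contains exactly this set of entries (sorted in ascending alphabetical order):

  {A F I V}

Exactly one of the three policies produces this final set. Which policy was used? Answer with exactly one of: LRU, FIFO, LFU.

Answer: LFU

Derivation:
Simulating under each policy and comparing final sets:
  LRU: final set = {A G U V} -> differs
  FIFO: final set = {A G U V} -> differs
  LFU: final set = {A F I V} -> MATCHES target
Only LFU produces the target set.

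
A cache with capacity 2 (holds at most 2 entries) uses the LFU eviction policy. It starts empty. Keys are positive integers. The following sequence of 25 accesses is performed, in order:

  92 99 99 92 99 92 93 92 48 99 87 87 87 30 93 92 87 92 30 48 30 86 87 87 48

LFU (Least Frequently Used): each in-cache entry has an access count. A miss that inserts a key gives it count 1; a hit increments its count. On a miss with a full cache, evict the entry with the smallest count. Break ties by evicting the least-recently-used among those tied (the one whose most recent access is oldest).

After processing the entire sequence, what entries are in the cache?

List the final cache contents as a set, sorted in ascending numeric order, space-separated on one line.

LFU simulation (capacity=2):
  1. access 92: MISS. Cache: [92(c=1)]
  2. access 99: MISS. Cache: [92(c=1) 99(c=1)]
  3. access 99: HIT, count now 2. Cache: [92(c=1) 99(c=2)]
  4. access 92: HIT, count now 2. Cache: [99(c=2) 92(c=2)]
  5. access 99: HIT, count now 3. Cache: [92(c=2) 99(c=3)]
  6. access 92: HIT, count now 3. Cache: [99(c=3) 92(c=3)]
  7. access 93: MISS, evict 99(c=3). Cache: [93(c=1) 92(c=3)]
  8. access 92: HIT, count now 4. Cache: [93(c=1) 92(c=4)]
  9. access 48: MISS, evict 93(c=1). Cache: [48(c=1) 92(c=4)]
  10. access 99: MISS, evict 48(c=1). Cache: [99(c=1) 92(c=4)]
  11. access 87: MISS, evict 99(c=1). Cache: [87(c=1) 92(c=4)]
  12. access 87: HIT, count now 2. Cache: [87(c=2) 92(c=4)]
  13. access 87: HIT, count now 3. Cache: [87(c=3) 92(c=4)]
  14. access 30: MISS, evict 87(c=3). Cache: [30(c=1) 92(c=4)]
  15. access 93: MISS, evict 30(c=1). Cache: [93(c=1) 92(c=4)]
  16. access 92: HIT, count now 5. Cache: [93(c=1) 92(c=5)]
  17. access 87: MISS, evict 93(c=1). Cache: [87(c=1) 92(c=5)]
  18. access 92: HIT, count now 6. Cache: [87(c=1) 92(c=6)]
  19. access 30: MISS, evict 87(c=1). Cache: [30(c=1) 92(c=6)]
  20. access 48: MISS, evict 30(c=1). Cache: [48(c=1) 92(c=6)]
  21. access 30: MISS, evict 48(c=1). Cache: [30(c=1) 92(c=6)]
  22. access 86: MISS, evict 30(c=1). Cache: [86(c=1) 92(c=6)]
  23. access 87: MISS, evict 86(c=1). Cache: [87(c=1) 92(c=6)]
  24. access 87: HIT, count now 2. Cache: [87(c=2) 92(c=6)]
  25. access 48: MISS, evict 87(c=2). Cache: [48(c=1) 92(c=6)]
Total: 10 hits, 15 misses, 13 evictions

Answer: 48 92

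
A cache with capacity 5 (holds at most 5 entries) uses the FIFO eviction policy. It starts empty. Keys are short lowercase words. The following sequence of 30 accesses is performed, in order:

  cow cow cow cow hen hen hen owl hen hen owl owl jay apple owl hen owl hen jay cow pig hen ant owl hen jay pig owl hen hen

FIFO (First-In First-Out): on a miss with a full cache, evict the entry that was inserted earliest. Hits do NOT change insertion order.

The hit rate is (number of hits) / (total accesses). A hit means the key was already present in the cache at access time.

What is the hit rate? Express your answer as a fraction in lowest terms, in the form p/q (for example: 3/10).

FIFO simulation (capacity=5):
  1. access cow: MISS. Cache (old->new): [cow]
  2. access cow: HIT. Cache (old->new): [cow]
  3. access cow: HIT. Cache (old->new): [cow]
  4. access cow: HIT. Cache (old->new): [cow]
  5. access hen: MISS. Cache (old->new): [cow hen]
  6. access hen: HIT. Cache (old->new): [cow hen]
  7. access hen: HIT. Cache (old->new): [cow hen]
  8. access owl: MISS. Cache (old->new): [cow hen owl]
  9. access hen: HIT. Cache (old->new): [cow hen owl]
  10. access hen: HIT. Cache (old->new): [cow hen owl]
  11. access owl: HIT. Cache (old->new): [cow hen owl]
  12. access owl: HIT. Cache (old->new): [cow hen owl]
  13. access jay: MISS. Cache (old->new): [cow hen owl jay]
  14. access apple: MISS. Cache (old->new): [cow hen owl jay apple]
  15. access owl: HIT. Cache (old->new): [cow hen owl jay apple]
  16. access hen: HIT. Cache (old->new): [cow hen owl jay apple]
  17. access owl: HIT. Cache (old->new): [cow hen owl jay apple]
  18. access hen: HIT. Cache (old->new): [cow hen owl jay apple]
  19. access jay: HIT. Cache (old->new): [cow hen owl jay apple]
  20. access cow: HIT. Cache (old->new): [cow hen owl jay apple]
  21. access pig: MISS, evict cow. Cache (old->new): [hen owl jay apple pig]
  22. access hen: HIT. Cache (old->new): [hen owl jay apple pig]
  23. access ant: MISS, evict hen. Cache (old->new): [owl jay apple pig ant]
  24. access owl: HIT. Cache (old->new): [owl jay apple pig ant]
  25. access hen: MISS, evict owl. Cache (old->new): [jay apple pig ant hen]
  26. access jay: HIT. Cache (old->new): [jay apple pig ant hen]
  27. access pig: HIT. Cache (old->new): [jay apple pig ant hen]
  28. access owl: MISS, evict jay. Cache (old->new): [apple pig ant hen owl]
  29. access hen: HIT. Cache (old->new): [apple pig ant hen owl]
  30. access hen: HIT. Cache (old->new): [apple pig ant hen owl]
Total: 21 hits, 9 misses, 4 evictions

Hit rate = 21/30 = 7/10

Answer: 7/10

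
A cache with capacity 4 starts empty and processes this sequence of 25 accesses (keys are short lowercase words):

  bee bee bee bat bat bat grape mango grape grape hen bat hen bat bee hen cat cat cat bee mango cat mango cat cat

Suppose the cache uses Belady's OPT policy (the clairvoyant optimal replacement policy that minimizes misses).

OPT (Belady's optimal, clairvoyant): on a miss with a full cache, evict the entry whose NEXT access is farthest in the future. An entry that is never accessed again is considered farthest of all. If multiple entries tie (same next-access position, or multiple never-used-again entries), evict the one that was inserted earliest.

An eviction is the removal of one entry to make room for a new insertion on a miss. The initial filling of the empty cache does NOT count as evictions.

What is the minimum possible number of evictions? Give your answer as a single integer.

OPT (Belady) simulation (capacity=4):
  1. access bee: MISS. Cache: [bee]
  2. access bee: HIT. Next use of bee: step 3. Cache: [bee]
  3. access bee: HIT. Next use of bee: step 15. Cache: [bee]
  4. access bat: MISS. Cache: [bee bat]
  5. access bat: HIT. Next use of bat: step 6. Cache: [bee bat]
  6. access bat: HIT. Next use of bat: step 12. Cache: [bee bat]
  7. access grape: MISS. Cache: [bee bat grape]
  8. access mango: MISS. Cache: [bee bat grape mango]
  9. access grape: HIT. Next use of grape: step 10. Cache: [bee bat grape mango]
  10. access grape: HIT. Next use of grape: never. Cache: [bee bat grape mango]
  11. access hen: MISS, evict grape (next use: never). Cache: [bee bat mango hen]
  12. access bat: HIT. Next use of bat: step 14. Cache: [bee bat mango hen]
  13. access hen: HIT. Next use of hen: step 16. Cache: [bee bat mango hen]
  14. access bat: HIT. Next use of bat: never. Cache: [bee bat mango hen]
  15. access bee: HIT. Next use of bee: step 20. Cache: [bee bat mango hen]
  16. access hen: HIT. Next use of hen: never. Cache: [bee bat mango hen]
  17. access cat: MISS, evict bat (next use: never). Cache: [bee mango hen cat]
  18. access cat: HIT. Next use of cat: step 19. Cache: [bee mango hen cat]
  19. access cat: HIT. Next use of cat: step 22. Cache: [bee mango hen cat]
  20. access bee: HIT. Next use of bee: never. Cache: [bee mango hen cat]
  21. access mango: HIT. Next use of mango: step 23. Cache: [bee mango hen cat]
  22. access cat: HIT. Next use of cat: step 24. Cache: [bee mango hen cat]
  23. access mango: HIT. Next use of mango: never. Cache: [bee mango hen cat]
  24. access cat: HIT. Next use of cat: step 25. Cache: [bee mango hen cat]
  25. access cat: HIT. Next use of cat: never. Cache: [bee mango hen cat]
Total: 19 hits, 6 misses, 2 evictions

Answer: 2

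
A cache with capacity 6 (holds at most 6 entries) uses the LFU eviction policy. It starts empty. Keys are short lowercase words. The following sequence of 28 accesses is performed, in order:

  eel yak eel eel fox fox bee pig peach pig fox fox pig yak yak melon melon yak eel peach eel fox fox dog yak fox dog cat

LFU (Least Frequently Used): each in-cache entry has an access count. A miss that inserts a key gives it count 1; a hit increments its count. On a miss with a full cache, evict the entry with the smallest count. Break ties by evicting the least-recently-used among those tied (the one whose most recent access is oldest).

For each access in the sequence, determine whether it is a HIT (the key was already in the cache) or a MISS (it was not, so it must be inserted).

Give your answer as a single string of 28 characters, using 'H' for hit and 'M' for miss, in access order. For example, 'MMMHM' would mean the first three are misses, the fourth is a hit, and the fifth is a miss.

LFU simulation (capacity=6):
  1. access eel: MISS. Cache: [eel(c=1)]
  2. access yak: MISS. Cache: [eel(c=1) yak(c=1)]
  3. access eel: HIT, count now 2. Cache: [yak(c=1) eel(c=2)]
  4. access eel: HIT, count now 3. Cache: [yak(c=1) eel(c=3)]
  5. access fox: MISS. Cache: [yak(c=1) fox(c=1) eel(c=3)]
  6. access fox: HIT, count now 2. Cache: [yak(c=1) fox(c=2) eel(c=3)]
  7. access bee: MISS. Cache: [yak(c=1) bee(c=1) fox(c=2) eel(c=3)]
  8. access pig: MISS. Cache: [yak(c=1) bee(c=1) pig(c=1) fox(c=2) eel(c=3)]
  9. access peach: MISS. Cache: [yak(c=1) bee(c=1) pig(c=1) peach(c=1) fox(c=2) eel(c=3)]
  10. access pig: HIT, count now 2. Cache: [yak(c=1) bee(c=1) peach(c=1) fox(c=2) pig(c=2) eel(c=3)]
  11. access fox: HIT, count now 3. Cache: [yak(c=1) bee(c=1) peach(c=1) pig(c=2) eel(c=3) fox(c=3)]
  12. access fox: HIT, count now 4. Cache: [yak(c=1) bee(c=1) peach(c=1) pig(c=2) eel(c=3) fox(c=4)]
  13. access pig: HIT, count now 3. Cache: [yak(c=1) bee(c=1) peach(c=1) eel(c=3) pig(c=3) fox(c=4)]
  14. access yak: HIT, count now 2. Cache: [bee(c=1) peach(c=1) yak(c=2) eel(c=3) pig(c=3) fox(c=4)]
  15. access yak: HIT, count now 3. Cache: [bee(c=1) peach(c=1) eel(c=3) pig(c=3) yak(c=3) fox(c=4)]
  16. access melon: MISS, evict bee(c=1). Cache: [peach(c=1) melon(c=1) eel(c=3) pig(c=3) yak(c=3) fox(c=4)]
  17. access melon: HIT, count now 2. Cache: [peach(c=1) melon(c=2) eel(c=3) pig(c=3) yak(c=3) fox(c=4)]
  18. access yak: HIT, count now 4. Cache: [peach(c=1) melon(c=2) eel(c=3) pig(c=3) fox(c=4) yak(c=4)]
  19. access eel: HIT, count now 4. Cache: [peach(c=1) melon(c=2) pig(c=3) fox(c=4) yak(c=4) eel(c=4)]
  20. access peach: HIT, count now 2. Cache: [melon(c=2) peach(c=2) pig(c=3) fox(c=4) yak(c=4) eel(c=4)]
  21. access eel: HIT, count now 5. Cache: [melon(c=2) peach(c=2) pig(c=3) fox(c=4) yak(c=4) eel(c=5)]
  22. access fox: HIT, count now 5. Cache: [melon(c=2) peach(c=2) pig(c=3) yak(c=4) eel(c=5) fox(c=5)]
  23. access fox: HIT, count now 6. Cache: [melon(c=2) peach(c=2) pig(c=3) yak(c=4) eel(c=5) fox(c=6)]
  24. access dog: MISS, evict melon(c=2). Cache: [dog(c=1) peach(c=2) pig(c=3) yak(c=4) eel(c=5) fox(c=6)]
  25. access yak: HIT, count now 5. Cache: [dog(c=1) peach(c=2) pig(c=3) eel(c=5) yak(c=5) fox(c=6)]
  26. access fox: HIT, count now 7. Cache: [dog(c=1) peach(c=2) pig(c=3) eel(c=5) yak(c=5) fox(c=7)]
  27. access dog: HIT, count now 2. Cache: [peach(c=2) dog(c=2) pig(c=3) eel(c=5) yak(c=5) fox(c=7)]
  28. access cat: MISS, evict peach(c=2). Cache: [cat(c=1) dog(c=2) pig(c=3) eel(c=5) yak(c=5) fox(c=7)]
Total: 19 hits, 9 misses, 3 evictions

Answer: MMHHMHMMMHHHHHHMHHHHHHHMHHHM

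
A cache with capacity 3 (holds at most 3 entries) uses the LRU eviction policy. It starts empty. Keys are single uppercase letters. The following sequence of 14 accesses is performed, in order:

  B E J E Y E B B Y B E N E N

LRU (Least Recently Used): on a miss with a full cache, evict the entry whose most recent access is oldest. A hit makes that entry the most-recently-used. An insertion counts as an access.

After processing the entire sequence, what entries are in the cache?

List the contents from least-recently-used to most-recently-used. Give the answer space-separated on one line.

Answer: B E N

Derivation:
LRU simulation (capacity=3):
  1. access B: MISS. Cache (LRU->MRU): [B]
  2. access E: MISS. Cache (LRU->MRU): [B E]
  3. access J: MISS. Cache (LRU->MRU): [B E J]
  4. access E: HIT. Cache (LRU->MRU): [B J E]
  5. access Y: MISS, evict B. Cache (LRU->MRU): [J E Y]
  6. access E: HIT. Cache (LRU->MRU): [J Y E]
  7. access B: MISS, evict J. Cache (LRU->MRU): [Y E B]
  8. access B: HIT. Cache (LRU->MRU): [Y E B]
  9. access Y: HIT. Cache (LRU->MRU): [E B Y]
  10. access B: HIT. Cache (LRU->MRU): [E Y B]
  11. access E: HIT. Cache (LRU->MRU): [Y B E]
  12. access N: MISS, evict Y. Cache (LRU->MRU): [B E N]
  13. access E: HIT. Cache (LRU->MRU): [B N E]
  14. access N: HIT. Cache (LRU->MRU): [B E N]
Total: 8 hits, 6 misses, 3 evictions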